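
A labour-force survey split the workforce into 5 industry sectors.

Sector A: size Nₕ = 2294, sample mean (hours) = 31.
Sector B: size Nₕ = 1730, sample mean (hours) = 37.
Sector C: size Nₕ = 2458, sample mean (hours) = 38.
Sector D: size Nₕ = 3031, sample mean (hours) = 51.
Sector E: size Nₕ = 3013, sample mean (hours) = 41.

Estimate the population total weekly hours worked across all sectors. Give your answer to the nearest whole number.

506642

A: 2294·31 = 71114
B: 1730·37 = 64010
C: 2458·38 = 93404
D: 3031·51 = 154581
E: 3013·41 = 123533
τ̂ = Σ Nₕx̄ₕ = 506642.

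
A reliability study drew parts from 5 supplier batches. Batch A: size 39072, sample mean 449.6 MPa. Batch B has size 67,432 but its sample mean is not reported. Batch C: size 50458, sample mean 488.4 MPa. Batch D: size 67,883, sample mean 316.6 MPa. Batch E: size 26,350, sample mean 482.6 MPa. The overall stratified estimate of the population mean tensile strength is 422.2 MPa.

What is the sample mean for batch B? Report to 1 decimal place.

439.5

Σ Nₕx̄ₕ = N·μ, so 67432·x̄_B = 251195·422.2 − (39072·449.6 + 50458·488.4 + 67883·316.6 + 26350·482.6).
= 106054529 − 76418726.2 = 29635802.8.
x̄_B = 29635802.8 / 67432 = 439.492... → 439.5.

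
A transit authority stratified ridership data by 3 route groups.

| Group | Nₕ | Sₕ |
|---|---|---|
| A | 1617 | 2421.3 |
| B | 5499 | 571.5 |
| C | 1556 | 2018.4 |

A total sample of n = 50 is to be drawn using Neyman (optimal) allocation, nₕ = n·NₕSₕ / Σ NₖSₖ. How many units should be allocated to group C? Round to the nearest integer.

A: NₕSₕ = 1617·2421.3 = 3915242.1
B: NₕSₕ = 5499·571.5 = 3142678.5
C: NₕSₕ = 1556·2018.4 = 3140630.4
Σ NₕSₕ = 10198551.
n_C = 50·3140630.4/10198551 = 15.397... → 15.

15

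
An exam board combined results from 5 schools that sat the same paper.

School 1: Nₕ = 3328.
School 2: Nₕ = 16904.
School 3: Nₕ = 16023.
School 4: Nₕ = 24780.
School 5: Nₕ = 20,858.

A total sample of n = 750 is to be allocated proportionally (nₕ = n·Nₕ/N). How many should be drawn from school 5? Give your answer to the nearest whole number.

Share of school 5 = 20858/81893 = 0.25470.
Allocate 750 × 0.25470 = 191.024... → 191.

191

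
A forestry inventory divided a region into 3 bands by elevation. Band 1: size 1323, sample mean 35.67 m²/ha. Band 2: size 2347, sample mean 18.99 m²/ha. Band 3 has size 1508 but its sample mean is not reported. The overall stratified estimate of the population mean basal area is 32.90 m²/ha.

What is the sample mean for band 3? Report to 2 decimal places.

52.12

Σ Nₕx̄ₕ = N·μ, so 1508·x̄_3 = 5178·32.90 − (1323·35.67 + 2347·18.99).
= 170356.2 − 91760.94 = 78595.26.
x̄_3 = 78595.26 / 1508 = 52.1189... → 52.12.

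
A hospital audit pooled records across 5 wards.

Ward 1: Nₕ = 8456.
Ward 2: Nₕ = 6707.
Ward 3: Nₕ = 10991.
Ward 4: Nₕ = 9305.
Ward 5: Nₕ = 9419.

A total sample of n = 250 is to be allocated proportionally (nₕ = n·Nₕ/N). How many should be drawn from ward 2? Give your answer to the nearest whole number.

N = 8456 + 6707 + 10991 + 9305 + 9419 = 44878.
n_2 = 250·6707/44878 = 37.362... → 37.

37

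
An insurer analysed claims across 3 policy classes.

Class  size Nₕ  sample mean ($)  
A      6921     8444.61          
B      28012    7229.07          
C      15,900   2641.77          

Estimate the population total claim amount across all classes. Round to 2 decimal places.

302949997.65

Population total = Σ Nₕ·x̄ₕ (each stratum's size times its mean).
6921·8444.61 + 28012·7229.07 + 15900·2641.77 = 58445145.81 + 202500708.84 + 42004143 = 302949997.65.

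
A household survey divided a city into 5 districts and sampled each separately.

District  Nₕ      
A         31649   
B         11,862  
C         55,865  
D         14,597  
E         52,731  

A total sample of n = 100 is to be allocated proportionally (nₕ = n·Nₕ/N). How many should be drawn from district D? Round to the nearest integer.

9

Share of district D = 14597/166704 = 0.08756.
Allocate 100 × 0.08756 = 8.756... → 9.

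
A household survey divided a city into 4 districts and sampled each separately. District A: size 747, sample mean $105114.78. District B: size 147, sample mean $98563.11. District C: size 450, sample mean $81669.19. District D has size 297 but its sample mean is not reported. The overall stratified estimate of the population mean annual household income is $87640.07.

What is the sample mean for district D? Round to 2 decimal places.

N = 747 + 147 + 450 + 297 = 1641.
Overall total = μ·N = 87640.07·1641 = 143817354.87.
Subtract the known strata: 747·105114.78 + 147·98563.11 + 450·81669.19 = 129760653.33.
Remaining total for district D: 143817354.87 − 129760653.33 = 14056701.54.
Divide by its size: 14056701.54 / 297 = 47328.9614... → 47328.96.

47328.96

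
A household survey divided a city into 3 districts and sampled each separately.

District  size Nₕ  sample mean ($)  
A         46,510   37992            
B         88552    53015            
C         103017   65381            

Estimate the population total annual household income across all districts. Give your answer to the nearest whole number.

A: 46510·37992 = 1767007920
B: 88552·53015 = 4694584280
C: 103017·65381 = 6735354477
τ̂ = Σ Nₕx̄ₕ = 13196946677.

13196946677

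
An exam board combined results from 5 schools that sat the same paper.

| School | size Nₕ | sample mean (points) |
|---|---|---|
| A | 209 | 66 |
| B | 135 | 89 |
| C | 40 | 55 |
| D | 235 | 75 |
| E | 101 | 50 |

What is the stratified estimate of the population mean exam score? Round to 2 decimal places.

x̄_st = (Σ Nₕx̄ₕ) / (Σ Nₕ) = (209·66 + 135·89 + 40·55 + 235·75 + 101·50) / 720
= 50684 / 720 = 70.3944... → 70.39.

70.39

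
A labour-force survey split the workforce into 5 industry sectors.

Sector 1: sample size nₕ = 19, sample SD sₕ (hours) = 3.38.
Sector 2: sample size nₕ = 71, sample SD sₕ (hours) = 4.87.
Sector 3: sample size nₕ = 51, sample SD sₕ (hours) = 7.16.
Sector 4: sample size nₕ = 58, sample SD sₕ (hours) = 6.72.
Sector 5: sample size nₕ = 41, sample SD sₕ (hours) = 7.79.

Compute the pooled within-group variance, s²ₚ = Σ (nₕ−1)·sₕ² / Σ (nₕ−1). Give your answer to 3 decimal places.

40.130

Degrees of freedom: 18 + 70 + 50 + 57 + 40 = 235.
Σ(nₕ−1)sₕ² = 18·11.4244 + 70·23.7169 + 50·51.2656 + 57·45.1584 + 40·60.6841 = 9430.495.
s²ₚ = 9430.495 / 235 = 40.12977... → 40.130.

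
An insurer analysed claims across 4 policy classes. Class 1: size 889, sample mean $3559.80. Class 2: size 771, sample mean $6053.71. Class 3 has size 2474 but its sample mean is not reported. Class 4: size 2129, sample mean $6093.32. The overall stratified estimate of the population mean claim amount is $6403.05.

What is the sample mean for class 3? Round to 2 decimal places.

7800.14

Σ Nₕx̄ₕ = N·μ, so 2474·x̄_3 = 6263·6403.05 − (889·3559.80 + 771·6053.71 + 2129·6093.32).
= 40102302.15 − 20804750.89 = 19297551.26.
x̄_3 = 19297551.26 / 2474 = 7800.1420... → 7800.14.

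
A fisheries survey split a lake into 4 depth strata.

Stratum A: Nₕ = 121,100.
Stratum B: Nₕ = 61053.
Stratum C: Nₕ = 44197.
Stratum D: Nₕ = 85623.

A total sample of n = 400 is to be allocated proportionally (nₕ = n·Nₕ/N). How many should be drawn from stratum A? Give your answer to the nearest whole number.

155

N = 121100 + 61053 + 44197 + 85623 = 311973.
n_A = 400·121100/311973 = 155.270... → 155.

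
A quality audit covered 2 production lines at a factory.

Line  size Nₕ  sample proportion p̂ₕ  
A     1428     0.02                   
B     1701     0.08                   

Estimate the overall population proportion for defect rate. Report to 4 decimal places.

0.0526

N = 1428 + 1701 = 3129.
Overall proportion = Σ (Nₕ/N)·p̂ₕ.
Σ Nₕp̂ₕ = 28.56 + 136.08 = 164.64.
164.64 / 3129 = 0.052617... → 0.0526.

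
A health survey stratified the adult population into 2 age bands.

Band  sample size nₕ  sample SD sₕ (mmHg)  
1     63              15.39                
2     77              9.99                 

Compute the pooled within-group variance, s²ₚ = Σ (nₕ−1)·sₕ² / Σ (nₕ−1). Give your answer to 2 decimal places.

161.37

1: (63−1)·15.39² = 62·236.8521 = 14684.8302
2: (77−1)·9.99² = 76·99.8001 = 7584.8076
Numerator = 22269.6378; denominator = Σ(nₕ−1) = 138.
s²ₚ = 22269.6378/138 = 161.3742... → 161.37.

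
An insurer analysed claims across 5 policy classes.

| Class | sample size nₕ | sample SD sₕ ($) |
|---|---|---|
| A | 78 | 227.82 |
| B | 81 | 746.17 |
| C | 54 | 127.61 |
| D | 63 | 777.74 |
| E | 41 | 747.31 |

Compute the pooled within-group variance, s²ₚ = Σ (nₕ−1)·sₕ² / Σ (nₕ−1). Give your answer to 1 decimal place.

A: (78−1)·227.82² = 77·51901.9524 = 3996450.3348
B: (81−1)·746.17² = 80·556769.6689 = 44541573.512
C: (54−1)·127.61² = 53·16284.3121 = 863068.5413
D: (63−1)·777.74² = 62·604879.5076 = 37502529.4712
E: (41−1)·747.31² = 40·558472.2361 = 22338889.444
Numerator = 109242511.3033; denominator = Σ(nₕ−1) = 312.
s²ₚ = 109242511.3033/312 = 350136.254... → 350136.3.

350136.3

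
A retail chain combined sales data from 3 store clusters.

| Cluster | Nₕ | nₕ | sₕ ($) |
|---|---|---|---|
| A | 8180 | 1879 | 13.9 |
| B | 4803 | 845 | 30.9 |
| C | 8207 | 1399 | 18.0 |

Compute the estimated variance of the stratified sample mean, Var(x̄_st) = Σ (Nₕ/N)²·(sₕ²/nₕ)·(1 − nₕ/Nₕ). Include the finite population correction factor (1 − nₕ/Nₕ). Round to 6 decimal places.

N = 21190; Wₕ = Nₕ/N.
cluster A: (8180/21190)²·13.9²/1879·(1 − 1879/8180) = 0.011803307
cluster B: (4803/21190)²·30.9²/845·(1 − 845/4803) = 0.047839509
cluster C: (8207/21190)²·18.0²/1399·(1 − 1399/8207) = 0.028818367
Sum = 0.088461182 → 0.088461.

0.088461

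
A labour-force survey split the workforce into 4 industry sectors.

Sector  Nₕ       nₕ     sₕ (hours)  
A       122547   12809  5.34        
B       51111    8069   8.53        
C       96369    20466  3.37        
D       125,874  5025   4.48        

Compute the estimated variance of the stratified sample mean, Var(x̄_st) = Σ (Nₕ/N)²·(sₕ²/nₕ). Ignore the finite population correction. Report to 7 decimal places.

N = 395901. Term for each stratum: Wₕ²sₕ²/nₕ.
Var(x̄_st) = 0.0002133042 + 0.0001502913 + 0.0000328797 + 0.0004037559 = 0.0008002311 → 0.0008002.

0.0008002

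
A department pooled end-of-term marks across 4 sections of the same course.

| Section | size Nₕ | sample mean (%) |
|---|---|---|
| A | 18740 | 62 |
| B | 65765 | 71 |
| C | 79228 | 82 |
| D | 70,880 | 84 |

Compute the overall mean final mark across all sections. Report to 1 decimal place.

N = 18740 + 65765 + 79228 + 70880 = 234613.
The stratified mean weights each stratum mean by its population share Nₕ/N.
Σ Nₕx̄ₕ = 18740·62 + 65765·71 + 79228·82 + 70880·84 = 1161880 + 4669315 + 6496696 + 5953920 = 18281811.
Divide by N: 18281811 / 234613 = 77.923... → 77.9.

77.9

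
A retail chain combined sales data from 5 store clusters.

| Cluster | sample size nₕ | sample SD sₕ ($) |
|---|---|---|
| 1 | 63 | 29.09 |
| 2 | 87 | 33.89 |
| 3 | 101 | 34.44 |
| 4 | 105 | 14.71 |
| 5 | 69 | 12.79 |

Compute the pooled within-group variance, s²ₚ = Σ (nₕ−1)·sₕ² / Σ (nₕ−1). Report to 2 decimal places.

Degrees of freedom: 62 + 86 + 100 + 104 + 68 = 420.
Σ(nₕ−1)sₕ² = 62·846.2281 + 86·1148.5321 + 100·1186.1136 + 104·216.3841 + 68·163.5841 = 303478.928.
s²ₚ = 303478.928 / 420 = 722.5689... → 722.57.

722.57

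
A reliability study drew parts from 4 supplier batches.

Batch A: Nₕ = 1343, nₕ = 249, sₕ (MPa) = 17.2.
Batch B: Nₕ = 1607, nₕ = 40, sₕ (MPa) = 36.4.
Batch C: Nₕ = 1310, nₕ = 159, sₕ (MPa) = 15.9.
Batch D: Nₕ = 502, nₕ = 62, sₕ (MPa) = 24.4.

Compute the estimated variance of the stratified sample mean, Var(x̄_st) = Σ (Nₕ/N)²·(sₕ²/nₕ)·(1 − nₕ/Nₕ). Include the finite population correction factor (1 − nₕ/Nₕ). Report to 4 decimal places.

3.9545

N = 4762; Wₕ = Nₕ/N.
batch A: (1343/4762)²·17.2²/249·(1 − 249/1343) = 0.0769790
batch B: (1607/4762)²·36.4²/40·(1 − 40/1607) = 3.6783146
batch C: (1310/4762)²·15.9²/159·(1 − 159/1310) = 0.1057219
batch D: (502/4762)²·24.4²/62·(1 − 62/502) = 0.0935332
Sum = 3.9545486 → 3.9545.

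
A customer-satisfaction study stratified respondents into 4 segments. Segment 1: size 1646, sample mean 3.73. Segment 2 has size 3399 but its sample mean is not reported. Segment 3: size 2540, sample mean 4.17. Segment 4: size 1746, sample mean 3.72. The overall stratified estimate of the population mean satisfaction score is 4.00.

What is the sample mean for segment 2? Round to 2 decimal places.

4.15

Σ Nₕx̄ₕ = N·μ, so 3399·x̄_2 = 9331·4.00 − (1646·3.73 + 2540·4.17 + 1746·3.72).
= 37324 − 23226.5 = 14097.5.
x̄_2 = 14097.5 / 3399 = 4.1475... → 4.15.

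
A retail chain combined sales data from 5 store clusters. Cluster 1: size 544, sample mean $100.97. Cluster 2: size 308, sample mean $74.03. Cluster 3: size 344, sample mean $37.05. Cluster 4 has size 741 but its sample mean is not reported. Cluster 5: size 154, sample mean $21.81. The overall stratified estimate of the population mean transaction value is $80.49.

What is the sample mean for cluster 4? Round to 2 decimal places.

Σ Nₕx̄ₕ = N·μ, so 741·x̄_4 = 2091·80.49 − (544·100.97 + 308·74.03 + 344·37.05 + 154·21.81).
= 168304.59 − 93832.86 = 74471.73.
x̄_4 = 74471.73 / 741 = 100.5017... → 100.50.

100.50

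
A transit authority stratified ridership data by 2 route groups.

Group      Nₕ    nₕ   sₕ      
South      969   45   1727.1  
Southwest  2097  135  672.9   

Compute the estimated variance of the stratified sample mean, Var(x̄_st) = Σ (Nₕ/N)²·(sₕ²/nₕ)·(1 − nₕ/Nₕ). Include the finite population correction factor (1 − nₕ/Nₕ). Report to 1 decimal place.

7781.5

N = 3066. Term for each stratum: Wₕ²sₕ²/nₕ·(1−nₕ/Nₕ).
Var(x̄_st) = 6313.5540 + 1467.9810 = 7781.5350 → 7781.5.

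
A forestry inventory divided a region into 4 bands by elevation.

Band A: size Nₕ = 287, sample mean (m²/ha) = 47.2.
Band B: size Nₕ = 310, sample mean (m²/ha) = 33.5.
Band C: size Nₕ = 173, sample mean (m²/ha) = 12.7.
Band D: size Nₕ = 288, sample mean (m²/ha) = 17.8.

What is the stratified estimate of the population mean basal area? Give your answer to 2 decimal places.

29.54

x̄_st = (Σ Nₕx̄ₕ) / (Σ Nₕ) = (287·47.2 + 310·33.5 + 173·12.7 + 288·17.8) / 1058
= 31254.9 / 1058 = 29.5415... → 29.54.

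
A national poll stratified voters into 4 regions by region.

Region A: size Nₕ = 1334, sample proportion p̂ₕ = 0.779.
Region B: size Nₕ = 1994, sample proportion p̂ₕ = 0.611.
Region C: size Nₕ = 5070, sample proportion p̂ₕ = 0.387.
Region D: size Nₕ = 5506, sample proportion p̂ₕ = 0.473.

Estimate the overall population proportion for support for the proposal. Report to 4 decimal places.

N = 1334 + 1994 + 5070 + 5506 = 13904.
Overall proportion = Σ (Nₕ/N)·p̂ₕ.
Σ Nₕp̂ₕ = 1039.186 + 1218.334 + 1962.09 + 2604.338 = 6823.948.
6823.948 / 13904 = 0.490790... → 0.4908.

0.4908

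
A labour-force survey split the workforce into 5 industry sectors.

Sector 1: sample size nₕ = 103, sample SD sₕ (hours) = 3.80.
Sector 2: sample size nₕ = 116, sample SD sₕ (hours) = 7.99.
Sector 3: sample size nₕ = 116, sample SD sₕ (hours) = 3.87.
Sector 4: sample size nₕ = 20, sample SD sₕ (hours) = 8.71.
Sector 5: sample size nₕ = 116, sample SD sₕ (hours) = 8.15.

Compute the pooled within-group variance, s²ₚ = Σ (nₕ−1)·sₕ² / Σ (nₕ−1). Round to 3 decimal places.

1: (103−1)·3.80² = 102·14.44 = 1472.88
2: (116−1)·7.99² = 115·63.8401 = 7341.6115
3: (116−1)·3.87² = 115·14.9769 = 1722.3435
4: (20−1)·8.71² = 19·75.8641 = 1441.4179
5: (116−1)·8.15² = 115·66.4225 = 7638.5875
Numerator = 19616.8404; denominator = Σ(nₕ−1) = 466.
s²ₚ = 19616.8404/466 = 42.09622... → 42.096.

42.096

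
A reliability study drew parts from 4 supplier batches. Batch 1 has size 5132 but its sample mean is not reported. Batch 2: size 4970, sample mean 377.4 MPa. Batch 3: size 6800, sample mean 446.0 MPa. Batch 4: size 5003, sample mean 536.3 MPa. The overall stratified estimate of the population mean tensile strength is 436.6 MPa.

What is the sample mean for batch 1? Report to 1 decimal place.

384.3

N = 5132 + 4970 + 6800 + 5003 = 21905.
Overall total = μ·N = 436.6·21905 = 9563723.
Subtract the known strata: 4970·377.4 + 6800·446.0 + 5003·536.3 = 7591586.9.
Remaining total for batch 1: 9563723 − 7591586.9 = 1972136.1.
Divide by its size: 1972136.1 / 5132 = 384.282... → 384.3.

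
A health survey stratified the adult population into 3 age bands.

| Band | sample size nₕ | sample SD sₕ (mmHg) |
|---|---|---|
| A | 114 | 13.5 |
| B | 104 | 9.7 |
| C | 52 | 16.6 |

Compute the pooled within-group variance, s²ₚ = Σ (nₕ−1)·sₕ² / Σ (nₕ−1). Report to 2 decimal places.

Degrees of freedom: 113 + 103 + 51 = 267.
Σ(nₕ−1)sₕ² = 113·182.25 + 103·94.09 + 51·275.56 = 44339.08.
s²ₚ = 44339.08 / 267 = 166.0640... → 166.06.

166.06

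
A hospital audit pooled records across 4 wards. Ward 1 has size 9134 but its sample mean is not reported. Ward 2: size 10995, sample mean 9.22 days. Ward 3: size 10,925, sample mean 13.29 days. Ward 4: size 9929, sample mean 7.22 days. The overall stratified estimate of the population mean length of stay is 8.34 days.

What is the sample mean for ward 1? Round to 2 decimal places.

2.58

N = 9134 + 10995 + 10925 + 9929 = 40983.
Overall total = μ·N = 8.34·40983 = 341798.22.
Subtract the known strata: 10995·9.22 + 10925·13.29 + 9929·7.22 = 318254.53.
Remaining total for ward 1: 341798.22 − 318254.53 = 23543.69.
Divide by its size: 23543.69 / 9134 = 2.5776... → 2.58.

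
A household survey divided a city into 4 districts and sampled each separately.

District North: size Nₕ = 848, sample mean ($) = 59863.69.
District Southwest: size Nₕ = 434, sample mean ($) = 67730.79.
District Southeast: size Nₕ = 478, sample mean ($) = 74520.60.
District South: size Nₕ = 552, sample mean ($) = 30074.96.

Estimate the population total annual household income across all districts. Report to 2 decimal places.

Estimate total by summing Nₕ·x̄ₕ over strata.
848·59863.69 + 434·67730.79 + 478·74520.60 + 552·30074.96 = 50764409.12 + 29395162.86 + 35620846.8 + 16601377.92 = 132381796.70.

132381796.70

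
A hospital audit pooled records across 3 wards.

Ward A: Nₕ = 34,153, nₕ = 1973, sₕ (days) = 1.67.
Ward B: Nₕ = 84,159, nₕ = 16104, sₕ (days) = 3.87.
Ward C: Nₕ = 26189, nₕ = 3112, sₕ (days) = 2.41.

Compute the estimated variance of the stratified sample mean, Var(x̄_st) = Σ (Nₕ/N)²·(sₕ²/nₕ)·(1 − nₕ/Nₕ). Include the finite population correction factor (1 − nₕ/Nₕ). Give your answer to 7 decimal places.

N = 144501; Wₕ = Nₕ/N.
ward A: (34153/144501)²·1.67²/1973·(1 − 1973/34153) = 0.0000744010
ward B: (84159/144501)²·3.87²/16104·(1 − 16104/84159) = 0.0002550980
ward C: (26189/144501)²·2.41²/3112·(1 − 3112/26189) = 0.0000540196
Sum = 0.0003835186 → 0.0003835.

0.0003835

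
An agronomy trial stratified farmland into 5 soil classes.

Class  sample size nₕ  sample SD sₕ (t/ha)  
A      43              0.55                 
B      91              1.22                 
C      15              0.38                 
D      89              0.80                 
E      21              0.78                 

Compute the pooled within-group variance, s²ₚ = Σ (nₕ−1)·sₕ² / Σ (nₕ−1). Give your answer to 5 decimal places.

Degrees of freedom: 42 + 90 + 14 + 88 + 20 = 254.
Σ(nₕ−1)sₕ² = 42·0.3025 + 90·1.4884 + 14·0.1444 + 88·0.64 + 20·0.6084 = 217.1706.
s²ₚ = 217.1706 / 254 = 0.8550024... → 0.85500.

0.85500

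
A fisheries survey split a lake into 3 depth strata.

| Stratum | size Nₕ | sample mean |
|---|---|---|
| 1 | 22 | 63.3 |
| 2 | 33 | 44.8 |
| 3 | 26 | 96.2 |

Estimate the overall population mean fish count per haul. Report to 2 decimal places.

N = 22 + 33 + 26 = 81.
Weight each subgroup mean by Nₕ/N and sum.
Σ Nₕx̄ₕ = 22·63.3 + 33·44.8 + 26·96.2 = 1392.6 + 1478.4 + 2501.2 = 5372.2.
Divide by N: 5372.2 / 81 = 66.3235... → 66.32.

66.32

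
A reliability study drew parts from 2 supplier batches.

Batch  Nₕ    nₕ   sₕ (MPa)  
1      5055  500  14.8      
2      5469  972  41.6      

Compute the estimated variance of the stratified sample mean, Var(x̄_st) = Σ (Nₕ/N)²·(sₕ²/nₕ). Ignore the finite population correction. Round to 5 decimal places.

N = 10524; Wₕ = Nₕ/N.
batch 1: (5055/10524)²·14.8²/500 = 0.10107275
batch 2: (5469/10524)²·41.6²/972 = 0.48081119
Sum = 0.58188393 → 0.58188.

0.58188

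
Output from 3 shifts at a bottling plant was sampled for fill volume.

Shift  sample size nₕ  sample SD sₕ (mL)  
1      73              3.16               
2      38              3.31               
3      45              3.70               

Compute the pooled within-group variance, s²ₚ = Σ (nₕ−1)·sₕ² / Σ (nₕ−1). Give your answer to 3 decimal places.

Degrees of freedom: 72 + 37 + 44 = 153.
Σ(nₕ−1)sₕ² = 72·9.9856 + 37·10.9561 + 44·13.69 = 1726.6989.
s²ₚ = 1726.6989 / 153 = 11.28561... → 11.286.

11.286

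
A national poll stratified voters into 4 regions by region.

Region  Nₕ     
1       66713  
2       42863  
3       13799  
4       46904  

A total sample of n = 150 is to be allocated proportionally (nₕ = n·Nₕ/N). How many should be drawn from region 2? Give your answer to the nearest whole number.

38

N = 66713 + 42863 + 13799 + 46904 = 170279.
n_2 = 150·42863/170279 = 37.758... → 38.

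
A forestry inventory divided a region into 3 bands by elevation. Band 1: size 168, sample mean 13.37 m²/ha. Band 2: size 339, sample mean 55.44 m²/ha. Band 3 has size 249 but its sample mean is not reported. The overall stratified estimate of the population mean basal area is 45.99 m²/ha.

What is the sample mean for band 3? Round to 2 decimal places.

55.13

N = 168 + 339 + 249 = 756.
Overall total = μ·N = 45.99·756 = 34768.44.
Subtract the known strata: 168·13.37 + 339·55.44 = 21040.32.
Remaining total for band 3: 34768.44 − 21040.32 = 13728.12.
Divide by its size: 13728.12 / 249 = 55.1330... → 55.13.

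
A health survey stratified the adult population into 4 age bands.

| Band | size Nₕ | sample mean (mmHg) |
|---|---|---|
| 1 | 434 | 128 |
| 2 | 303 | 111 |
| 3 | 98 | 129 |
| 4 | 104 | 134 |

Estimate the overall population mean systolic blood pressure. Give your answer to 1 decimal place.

123.3

N = 434 + 303 + 98 + 104 = 939.
The stratified mean weights each stratum mean by its population share Nₕ/N.
Σ Nₕx̄ₕ = 434·128 + 303·111 + 98·129 + 104·134 = 55552 + 33633 + 12642 + 13936 = 115763.
Divide by N: 115763 / 939 = 123.283... → 123.3.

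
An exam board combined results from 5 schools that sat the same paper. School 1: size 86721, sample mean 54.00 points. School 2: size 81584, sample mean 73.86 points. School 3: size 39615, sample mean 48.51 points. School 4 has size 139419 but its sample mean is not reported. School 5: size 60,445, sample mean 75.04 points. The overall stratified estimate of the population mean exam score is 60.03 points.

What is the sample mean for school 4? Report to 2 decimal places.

N = 86721 + 81584 + 39615 + 139419 + 60445 = 407784.
Overall total = μ·N = 60.03·407784 = 24479273.52.
Subtract the known strata: 86721·54.00 + 81584·73.86 + 39615·48.51 + 60445·75.04 = 17166244.69.
Remaining total for school 4: 24479273.52 − 17166244.69 = 7313028.83.
Divide by its size: 7313028.83 / 139419 = 52.4536... → 52.45.

52.45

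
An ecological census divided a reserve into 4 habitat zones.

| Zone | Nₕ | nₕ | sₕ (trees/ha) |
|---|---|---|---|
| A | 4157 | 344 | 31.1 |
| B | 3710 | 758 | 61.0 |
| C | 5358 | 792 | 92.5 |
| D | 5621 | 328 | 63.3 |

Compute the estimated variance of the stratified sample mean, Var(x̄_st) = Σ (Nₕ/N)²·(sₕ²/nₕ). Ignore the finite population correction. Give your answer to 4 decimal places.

2.2870

N = 18846. Term for each stratum: Wₕ²sₕ²/nₕ.
Var(x̄_st) = 0.1367993 + 0.1902392 + 0.8732233 + 1.0867318 = 2.2869936 → 2.2870.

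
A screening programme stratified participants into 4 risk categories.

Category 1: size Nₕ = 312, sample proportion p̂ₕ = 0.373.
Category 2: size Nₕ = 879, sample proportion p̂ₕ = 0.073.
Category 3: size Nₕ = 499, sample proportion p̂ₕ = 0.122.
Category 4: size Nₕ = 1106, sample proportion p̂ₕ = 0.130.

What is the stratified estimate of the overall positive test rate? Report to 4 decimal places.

0.1378

Wₕ = Nₕ/N with N = 2796: 0.1116, 0.3144, 0.1785, 0.3956.
p̂_st = 0.1116·0.373 + 0.3144·0.073 + 0.1785·0.122 + 0.3956·0.130 ≈ 0.137769... → 0.1378.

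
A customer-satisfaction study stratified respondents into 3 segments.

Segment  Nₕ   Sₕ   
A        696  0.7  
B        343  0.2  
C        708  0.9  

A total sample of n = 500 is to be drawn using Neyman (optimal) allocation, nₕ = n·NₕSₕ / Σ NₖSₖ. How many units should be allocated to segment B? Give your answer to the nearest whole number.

29

A: NₕSₕ = 696·0.7 = 487.2
B: NₕSₕ = 343·0.2 = 68.6
C: NₕSₕ = 708·0.9 = 637.2
Σ NₕSₕ = 1193.
n_B = 500·68.6/1193 = 28.751... → 29.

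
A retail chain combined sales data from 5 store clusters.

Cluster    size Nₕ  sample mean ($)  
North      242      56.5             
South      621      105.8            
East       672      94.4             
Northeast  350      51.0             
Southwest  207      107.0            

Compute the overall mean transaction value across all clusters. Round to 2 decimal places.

N = 242 + 621 + 672 + 350 + 207 = 2092.
Overall mean = Σ (Nₕ/N)·x̄ₕ — weight by population share, not a simple average.
Σ Nₕx̄ₕ = 242·56.5 + 621·105.8 + 672·94.4 + 350·51.0 + 207·107.0 = 13673 + 65701.8 + 63436.8 + 17850 + 22149 = 182810.6.
Divide by N: 182810.6 / 2092 = 87.3856... → 87.39.

87.39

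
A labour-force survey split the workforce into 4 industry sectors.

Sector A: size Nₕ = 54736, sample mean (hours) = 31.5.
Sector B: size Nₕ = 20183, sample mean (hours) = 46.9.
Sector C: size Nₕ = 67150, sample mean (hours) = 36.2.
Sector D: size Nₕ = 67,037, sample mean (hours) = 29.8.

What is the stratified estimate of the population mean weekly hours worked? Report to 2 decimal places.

x̄_st = (Σ Nₕx̄ₕ) / (Σ Nₕ) = (54736·31.5 + 20183·46.9 + 67150·36.2 + 67037·29.8) / 209106
= 7099299.3 / 209106 = 33.9507... → 33.95.

33.95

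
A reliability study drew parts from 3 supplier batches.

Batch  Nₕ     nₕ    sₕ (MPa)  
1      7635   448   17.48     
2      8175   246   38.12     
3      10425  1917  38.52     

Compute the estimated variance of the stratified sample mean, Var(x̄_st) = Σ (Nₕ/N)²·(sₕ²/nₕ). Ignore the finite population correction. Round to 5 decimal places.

0.75355

N = 26235. Term for each stratum: Wₕ²sₕ²/nₕ.
Var(x̄_st) = 0.05776447 + 0.57356688 + 0.12221948 = 0.75355083 → 0.75355.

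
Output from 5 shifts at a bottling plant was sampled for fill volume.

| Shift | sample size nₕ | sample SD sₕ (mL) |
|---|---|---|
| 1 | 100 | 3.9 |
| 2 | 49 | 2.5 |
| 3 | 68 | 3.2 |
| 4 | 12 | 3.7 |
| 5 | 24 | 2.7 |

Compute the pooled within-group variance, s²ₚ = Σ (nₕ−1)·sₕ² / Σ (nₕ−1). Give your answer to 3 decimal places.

11.331

1: (100−1)·3.9² = 99·15.21 = 1505.79
2: (49−1)·2.5² = 48·6.25 = 300
3: (68−1)·3.2² = 67·10.24 = 686.08
4: (12−1)·3.7² = 11·13.69 = 150.59
5: (24−1)·2.7² = 23·7.29 = 167.67
Numerator = 2810.13; denominator = Σ(nₕ−1) = 248.
s²ₚ = 2810.13/248 = 11.33117... → 11.331.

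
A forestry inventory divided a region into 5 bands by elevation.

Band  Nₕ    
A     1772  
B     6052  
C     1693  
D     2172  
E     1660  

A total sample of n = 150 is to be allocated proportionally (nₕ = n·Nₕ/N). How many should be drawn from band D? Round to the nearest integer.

24

N = 1772 + 6052 + 1693 + 2172 + 1660 = 13349.
n_D = 150·2172/13349 = 24.406... → 24.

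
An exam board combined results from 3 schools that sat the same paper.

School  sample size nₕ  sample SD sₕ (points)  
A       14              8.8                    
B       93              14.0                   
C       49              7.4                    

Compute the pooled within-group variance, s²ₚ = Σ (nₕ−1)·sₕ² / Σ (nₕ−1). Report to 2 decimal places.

A: (14−1)·8.8² = 13·77.44 = 1006.72
B: (93−1)·14.0² = 92·196 = 18032
C: (49−1)·7.4² = 48·54.76 = 2628.48
Numerator = 21667.2; denominator = Σ(nₕ−1) = 153.
s²ₚ = 21667.2/153 = 141.6157... → 141.62.

141.62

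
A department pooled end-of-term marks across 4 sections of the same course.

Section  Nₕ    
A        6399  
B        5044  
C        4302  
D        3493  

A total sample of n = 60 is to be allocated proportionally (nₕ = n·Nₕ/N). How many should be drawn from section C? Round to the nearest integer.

13

Share of section C = 4302/19238 = 0.22362.
Allocate 60 × 0.22362 = 13.417... → 13.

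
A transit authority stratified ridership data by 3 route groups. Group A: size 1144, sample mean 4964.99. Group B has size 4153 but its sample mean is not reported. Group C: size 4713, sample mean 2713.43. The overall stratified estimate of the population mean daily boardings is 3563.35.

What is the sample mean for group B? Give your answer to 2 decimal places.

N = 1144 + 4153 + 4713 = 10010.
Overall total = μ·N = 3563.35·10010 = 35669133.5.
Subtract the known strata: 1144·4964.99 + 4713·2713.43 = 18468344.15.
Remaining total for group B: 35669133.5 − 18468344.15 = 17200789.35.
Divide by its size: 17200789.35 / 4153 = 4141.7745... → 4141.77.

4141.77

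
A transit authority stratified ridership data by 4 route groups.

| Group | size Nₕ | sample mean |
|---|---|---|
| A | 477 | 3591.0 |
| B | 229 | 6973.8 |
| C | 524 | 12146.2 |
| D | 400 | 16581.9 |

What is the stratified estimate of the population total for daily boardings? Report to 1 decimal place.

A: 477·3591.0 = 1712907
B: 229·6973.8 = 1597000.2
C: 524·12146.2 = 6364608.8
D: 400·16581.9 = 6632760
τ̂ = Σ Nₕx̄ₕ = 16307276.0.

16307276.0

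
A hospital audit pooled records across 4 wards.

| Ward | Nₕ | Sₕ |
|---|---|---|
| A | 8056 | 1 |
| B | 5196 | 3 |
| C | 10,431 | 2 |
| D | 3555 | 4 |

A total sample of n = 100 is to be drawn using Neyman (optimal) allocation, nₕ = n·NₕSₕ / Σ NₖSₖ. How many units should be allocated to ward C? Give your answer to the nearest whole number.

36

Σ NₕSₕ = 8056·1 + 5196·3 + 10431·2 + 3555·4 = 58726.
Share for C: 20862/58726 = 0.35524.
n_C = 100 × 0.35524 = 35.524... → 36.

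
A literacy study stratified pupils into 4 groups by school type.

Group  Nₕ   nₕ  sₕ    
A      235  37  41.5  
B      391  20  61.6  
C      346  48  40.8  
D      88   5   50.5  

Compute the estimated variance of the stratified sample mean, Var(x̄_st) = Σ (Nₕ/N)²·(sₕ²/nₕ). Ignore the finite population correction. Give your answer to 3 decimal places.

35.313

N = 1060; Wₕ = Nₕ/N.
group A: (235/1060)²·41.5²/37 = 2.287802
group B: (391/1060)²·61.6²/20 = 25.815064
group C: (346/1060)²·40.8²/48 = 3.695044
group D: (88/1060)²·50.5²/5 = 3.515332
Sum = 35.313242 → 35.313.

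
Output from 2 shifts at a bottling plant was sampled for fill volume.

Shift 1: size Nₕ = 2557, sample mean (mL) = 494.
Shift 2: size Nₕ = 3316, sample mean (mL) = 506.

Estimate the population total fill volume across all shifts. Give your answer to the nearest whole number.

Population total = Σ Nₕ·x̄ₕ (each stratum's size times its mean).
2557·494 + 3316·506 = 1263158 + 1677896 = 2941054.

2941054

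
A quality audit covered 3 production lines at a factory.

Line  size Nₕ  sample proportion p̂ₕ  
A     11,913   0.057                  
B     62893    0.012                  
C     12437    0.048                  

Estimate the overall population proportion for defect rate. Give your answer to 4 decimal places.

Wₕ = Nₕ/N with N = 87243: 0.1365, 0.7209, 0.1426.
p̂_st = 0.1365·0.057 + 0.7209·0.012 + 0.1426·0.048 ≈ 0.023277... → 0.0233.

0.0233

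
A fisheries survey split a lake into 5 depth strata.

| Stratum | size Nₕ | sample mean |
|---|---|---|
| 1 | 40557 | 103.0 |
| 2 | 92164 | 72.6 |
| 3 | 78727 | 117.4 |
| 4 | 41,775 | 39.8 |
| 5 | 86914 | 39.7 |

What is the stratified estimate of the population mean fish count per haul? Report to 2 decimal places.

74.16

N = 40557 + 92164 + 78727 + 41775 + 86914 = 340137.
Overall mean = Σ (Nₕ/N)·x̄ₕ — weight by population share, not a simple average.
Σ Nₕx̄ₕ = 40557·103.0 + 92164·72.6 + 78727·117.4 + 41775·39.8 + 86914·39.7 = 4177371 + 6691106.4 + 9242549.8 + 1662645 + 3450485.8 = 25224158.
Divide by N: 25224158 / 340137 = 74.1588... → 74.16.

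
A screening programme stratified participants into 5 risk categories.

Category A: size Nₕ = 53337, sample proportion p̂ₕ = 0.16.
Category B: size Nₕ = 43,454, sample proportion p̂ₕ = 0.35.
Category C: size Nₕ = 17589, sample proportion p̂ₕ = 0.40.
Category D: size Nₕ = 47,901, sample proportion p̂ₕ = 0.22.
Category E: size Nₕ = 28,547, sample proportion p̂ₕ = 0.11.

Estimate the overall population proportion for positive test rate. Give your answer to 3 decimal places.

N = 53337 + 43454 + 17589 + 47901 + 28547 = 190828.
Overall proportion = Σ (Nₕ/N)·p̂ₕ.
Σ Nₕp̂ₕ = 8533.92 + 15208.9 + 7035.6 + 10538.22 + 3140.17 = 44456.81.
44456.81 / 190828 = 0.23297... → 0.233.

0.233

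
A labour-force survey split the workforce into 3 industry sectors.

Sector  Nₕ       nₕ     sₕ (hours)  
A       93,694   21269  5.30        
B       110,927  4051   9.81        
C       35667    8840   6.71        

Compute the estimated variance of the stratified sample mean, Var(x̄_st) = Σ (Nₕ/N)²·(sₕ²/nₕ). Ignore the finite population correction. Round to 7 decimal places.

0.0053758

N = 240288. Term for each stratum: Wₕ²sₕ²/nₕ.
Var(x̄_st) = 0.0002008002 + 0.0050627460 + 0.0001122178 = 0.0053757640 → 0.0053758.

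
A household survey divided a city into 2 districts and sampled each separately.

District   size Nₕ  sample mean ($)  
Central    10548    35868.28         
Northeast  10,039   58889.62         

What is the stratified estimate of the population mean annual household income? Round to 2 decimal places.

47094.36

N = 10548 + 10039 = 20587.
Weight each subgroup mean by Nₕ/N and sum.
Σ Nₕx̄ₕ = 10548·35868.28 + 10039·58889.62 = 378338617.44 + 591192895.18 = 969531512.62.
Divide by N: 969531512.62 / 20587 = 47094.3563... → 47094.36.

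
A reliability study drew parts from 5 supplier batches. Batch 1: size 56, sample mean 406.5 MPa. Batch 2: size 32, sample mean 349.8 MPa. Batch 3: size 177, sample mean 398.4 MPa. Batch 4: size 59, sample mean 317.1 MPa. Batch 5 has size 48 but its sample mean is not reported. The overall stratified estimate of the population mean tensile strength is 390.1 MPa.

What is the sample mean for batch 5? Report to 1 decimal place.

457.0

Σ Nₕx̄ₕ = N·μ, so 48·x̄_5 = 372·390.1 − (56·406.5 + 32·349.8 + 177·398.4 + 59·317.1).
= 145117.2 − 123183.3 = 21933.9.
x̄_5 = 21933.9 / 48 = 456.956... → 457.0.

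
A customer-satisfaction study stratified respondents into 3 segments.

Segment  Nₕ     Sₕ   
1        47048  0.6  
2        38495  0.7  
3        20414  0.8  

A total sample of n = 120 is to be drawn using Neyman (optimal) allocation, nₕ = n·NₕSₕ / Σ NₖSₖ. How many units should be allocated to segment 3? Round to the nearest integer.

1: NₕSₕ = 47048·0.6 = 28228.8
2: NₕSₕ = 38495·0.7 = 26946.5
3: NₕSₕ = 20414·0.8 = 16331.2
Σ NₕSₕ = 71506.5.
n_3 = 120·16331.2/71506.5 = 27.407... → 27.

27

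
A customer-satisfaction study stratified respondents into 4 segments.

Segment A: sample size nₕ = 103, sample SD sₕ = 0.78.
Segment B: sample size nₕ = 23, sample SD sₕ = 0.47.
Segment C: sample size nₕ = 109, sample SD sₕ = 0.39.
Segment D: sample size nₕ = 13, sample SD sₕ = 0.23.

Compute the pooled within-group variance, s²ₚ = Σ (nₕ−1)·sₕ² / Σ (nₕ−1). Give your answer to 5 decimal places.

Degrees of freedom: 102 + 22 + 108 + 12 = 244.
Σ(nₕ−1)sₕ² = 102·0.6084 + 22·0.2209 + 108·0.1521 + 12·0.0529 = 83.9782.
s²ₚ = 83.9782 / 244 = 0.3441730... → 0.34417.

0.34417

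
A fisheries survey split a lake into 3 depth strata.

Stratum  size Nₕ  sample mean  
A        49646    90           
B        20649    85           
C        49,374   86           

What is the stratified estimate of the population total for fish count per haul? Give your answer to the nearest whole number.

A: 49646·90 = 4468140
B: 20649·85 = 1755165
C: 49374·86 = 4246164
τ̂ = Σ Nₕx̄ₕ = 10469469.

10469469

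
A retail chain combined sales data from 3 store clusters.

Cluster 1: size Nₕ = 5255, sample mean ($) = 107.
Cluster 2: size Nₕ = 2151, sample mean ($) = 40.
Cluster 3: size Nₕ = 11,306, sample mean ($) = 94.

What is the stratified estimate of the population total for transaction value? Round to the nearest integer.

1711089

Population total = Σ Nₕ·x̄ₕ (each stratum's size times its mean).
5255·107 + 2151·40 + 11306·94 = 562285 + 86040 + 1062764 = 1711089.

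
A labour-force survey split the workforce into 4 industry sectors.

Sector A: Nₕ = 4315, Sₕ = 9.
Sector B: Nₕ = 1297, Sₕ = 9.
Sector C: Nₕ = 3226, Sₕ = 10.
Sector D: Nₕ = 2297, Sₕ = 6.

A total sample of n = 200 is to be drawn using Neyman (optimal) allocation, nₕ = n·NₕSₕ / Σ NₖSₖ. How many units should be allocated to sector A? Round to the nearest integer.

80

Σ NₕSₕ = 4315·9 + 1297·9 + 3226·10 + 2297·6 = 96550.
Share for A: 38835/96550 = 0.40223.
n_A = 200 × 0.40223 = 80.445... → 80.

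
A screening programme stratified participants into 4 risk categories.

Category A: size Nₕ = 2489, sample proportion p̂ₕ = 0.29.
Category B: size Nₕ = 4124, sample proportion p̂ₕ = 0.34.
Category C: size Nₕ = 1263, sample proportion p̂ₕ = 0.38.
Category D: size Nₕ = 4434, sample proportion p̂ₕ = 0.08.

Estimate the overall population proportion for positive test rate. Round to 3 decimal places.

0.240

Wₕ = Nₕ/N with N = 12310: 0.2022, 0.3350, 0.1026, 0.3602.
p̂_st = 0.2022·0.29 + 0.3350·0.34 + 0.1026·0.38 + 0.3602·0.08 ≈ 0.24034... → 0.240.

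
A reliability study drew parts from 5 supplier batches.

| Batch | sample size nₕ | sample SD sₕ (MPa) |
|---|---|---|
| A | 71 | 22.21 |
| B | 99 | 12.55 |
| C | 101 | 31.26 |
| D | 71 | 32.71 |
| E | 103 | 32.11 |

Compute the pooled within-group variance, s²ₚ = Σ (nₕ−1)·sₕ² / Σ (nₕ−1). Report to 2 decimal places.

744.88

A: (71−1)·22.21² = 70·493.2841 = 34529.887
B: (99−1)·12.55² = 98·157.5025 = 15435.245
C: (101−1)·31.26² = 100·977.1876 = 97718.76
D: (71−1)·32.71² = 70·1069.9441 = 74896.087
E: (103−1)·32.11² = 102·1031.0521 = 105167.3142
Numerator = 327747.2932; denominator = Σ(nₕ−1) = 440.
s²ₚ = 327747.2932/440 = 744.8802... → 744.88.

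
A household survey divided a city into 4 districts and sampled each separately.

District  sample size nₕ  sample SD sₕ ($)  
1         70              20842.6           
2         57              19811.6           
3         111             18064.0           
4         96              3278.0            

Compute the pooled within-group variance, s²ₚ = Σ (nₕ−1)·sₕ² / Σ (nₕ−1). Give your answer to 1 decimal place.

1: (70−1)·20842.6² = 69·434413974.76 = 29974564258.44
2: (57−1)·19811.6² = 56·392499494.56 = 21979971695.36
3: (111−1)·18064.0² = 110·326308096 = 35893890560
4: (96−1)·3278.0² = 95·10745284 = 1020801980
Numerator = 88869228493.8; denominator = Σ(nₕ−1) = 330.
s²ₚ = 88869228493.8/330 = 269300692.405... → 269300692.4.

269300692.4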